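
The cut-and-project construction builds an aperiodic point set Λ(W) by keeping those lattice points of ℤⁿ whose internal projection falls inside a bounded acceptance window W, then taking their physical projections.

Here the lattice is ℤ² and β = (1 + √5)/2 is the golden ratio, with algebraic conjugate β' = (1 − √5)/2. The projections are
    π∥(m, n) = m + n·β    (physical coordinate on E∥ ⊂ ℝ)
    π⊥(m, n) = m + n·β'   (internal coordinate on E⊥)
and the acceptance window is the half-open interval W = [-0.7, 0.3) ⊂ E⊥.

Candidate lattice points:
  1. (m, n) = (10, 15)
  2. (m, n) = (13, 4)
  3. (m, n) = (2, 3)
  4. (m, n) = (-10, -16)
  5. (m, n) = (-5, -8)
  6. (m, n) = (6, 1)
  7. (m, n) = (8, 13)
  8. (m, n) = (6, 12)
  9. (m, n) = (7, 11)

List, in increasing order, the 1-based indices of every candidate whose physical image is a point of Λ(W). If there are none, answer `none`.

3, 4, 5, 7, 9

β' = (1−√5)/2 ≈ -0.618034.
#1 (10,15): internal coord 10 + (15)·β' = +0.729490; +0.729490 ∉ [-0.7, 0.3) → out
#2 (13,4): internal coord 13 + (4)·β' = +10.527864; +10.527864 ∉ [-0.7, 0.3) → out
#3 (2,3): internal coord 2 + (3)·β' = +0.145898; +0.145898 ∈ [-0.7, 0.3) → IN Λ
#4 (-10,-16): internal coord -10 + (-16)·β' = -0.111456; -0.111456 ∈ [-0.7, 0.3) → IN Λ
#5 (-5,-8): internal coord -5 + (-8)·β' = -0.055728; -0.055728 ∈ [-0.7, 0.3) → IN Λ
#6 (6,1): internal coord 6 + (1)·β' = +5.381966; +5.381966 ∉ [-0.7, 0.3) → out
#7 (8,13): internal coord 8 + (13)·β' = -0.034442; -0.034442 ∈ [-0.7, 0.3) → IN Λ
#8 (6,12): internal coord 6 + (12)·β' = -1.416408; -1.416408 ∉ [-0.7, 0.3) → out
#9 (7,11): internal coord 7 + (11)·β' = +0.201626; +0.201626 ∈ [-0.7, 0.3) → IN Λ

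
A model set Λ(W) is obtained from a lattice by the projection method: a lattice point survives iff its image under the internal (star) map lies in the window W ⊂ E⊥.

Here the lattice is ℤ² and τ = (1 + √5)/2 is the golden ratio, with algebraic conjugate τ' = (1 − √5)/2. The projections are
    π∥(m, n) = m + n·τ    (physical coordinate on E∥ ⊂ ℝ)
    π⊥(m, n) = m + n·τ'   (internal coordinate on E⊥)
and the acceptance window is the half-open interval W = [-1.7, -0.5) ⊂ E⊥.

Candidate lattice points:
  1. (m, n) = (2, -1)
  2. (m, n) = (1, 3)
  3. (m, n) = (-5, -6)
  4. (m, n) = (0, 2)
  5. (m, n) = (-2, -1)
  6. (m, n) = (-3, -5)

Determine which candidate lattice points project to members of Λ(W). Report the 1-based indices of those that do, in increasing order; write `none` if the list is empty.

Numerically τ ≈ 1.61803 and τ' = −1/τ ≈ -0.61803.
[1] lift (2,-1): star map gives 2.61803; window check -1.7 ≤ 2.61803 < -0.5 is false → out
[2] lift (1,3): star map gives -0.85410; window check -1.7 ≤ -0.85410 < -0.5 is true → IN Λ
[3] lift (-5,-6): star map gives -1.29180; window check -1.7 ≤ -1.29180 < -0.5 is true → IN Λ
[4] lift (0,2): star map gives -1.23607; window check -1.7 ≤ -1.23607 < -0.5 is true → IN Λ
[5] lift (-2,-1): star map gives -1.38197; window check -1.7 ≤ -1.38197 < -0.5 is true → IN Λ
[6] lift (-3,-5): star map gives 0.09017; window check -1.7 ≤ 0.09017 < -0.5 is false → out

2, 3, 4, 5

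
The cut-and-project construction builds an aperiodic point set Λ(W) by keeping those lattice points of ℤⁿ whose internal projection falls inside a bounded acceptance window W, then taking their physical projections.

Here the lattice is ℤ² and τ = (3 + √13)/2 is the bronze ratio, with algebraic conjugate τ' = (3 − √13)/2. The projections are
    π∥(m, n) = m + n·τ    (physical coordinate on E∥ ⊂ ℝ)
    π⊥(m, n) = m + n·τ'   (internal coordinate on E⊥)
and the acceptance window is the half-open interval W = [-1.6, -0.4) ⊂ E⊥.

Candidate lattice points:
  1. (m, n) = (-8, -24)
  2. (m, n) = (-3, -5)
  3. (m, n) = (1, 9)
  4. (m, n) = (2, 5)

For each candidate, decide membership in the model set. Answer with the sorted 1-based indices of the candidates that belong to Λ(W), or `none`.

τ' = (3−√13)/2 ≈ -0.302776.
candidate 1: (m,n)=(-8,-24) → π∥ = -8-24·τ ≈ -87.266615, π⊥ = -8-24·τ' ≈ -0.733385 ∈ [-1.6, -0.4) ⇒ IN Λ
candidate 2: (m,n)=(-3,-5) → π∥ = -3-5·τ ≈ -19.513878, π⊥ = -3-5·τ' ≈ -1.486122 ∈ [-1.6, -0.4) ⇒ IN Λ
candidate 3: (m,n)=(1,9) → π∥ = 1+9·τ ≈ 30.724981, π⊥ = 1+9·τ' ≈ -1.724981 ∉ [-1.6, -0.4) ⇒ out
candidate 4: (m,n)=(2,5) → π∥ = 2+5·τ ≈ 18.513878, π⊥ = 2+5·τ' ≈ 0.486122 ∉ [-1.6, -0.4) ⇒ out

1, 2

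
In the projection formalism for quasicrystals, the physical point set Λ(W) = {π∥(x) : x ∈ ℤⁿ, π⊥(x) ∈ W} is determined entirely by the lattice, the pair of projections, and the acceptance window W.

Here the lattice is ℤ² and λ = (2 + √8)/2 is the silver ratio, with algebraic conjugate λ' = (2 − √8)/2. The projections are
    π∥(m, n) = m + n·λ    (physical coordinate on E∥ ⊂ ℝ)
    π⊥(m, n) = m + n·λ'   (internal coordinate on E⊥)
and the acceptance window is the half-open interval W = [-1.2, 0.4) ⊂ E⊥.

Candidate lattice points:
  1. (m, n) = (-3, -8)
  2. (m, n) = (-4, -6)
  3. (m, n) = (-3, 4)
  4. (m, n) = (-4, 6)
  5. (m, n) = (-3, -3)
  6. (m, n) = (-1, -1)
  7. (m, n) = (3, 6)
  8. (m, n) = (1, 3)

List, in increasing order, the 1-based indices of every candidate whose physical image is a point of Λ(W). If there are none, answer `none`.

1, 6, 8

λ' = (2−√8)/2 ≈ -0.4142.
candidate 1: (m,n)=(-3,-8) → π∥ = -3-8·λ ≈ -22.3137, π⊥ = -3-8·λ' ≈ 0.3137 ∈ [-1.2, 0.4) ⇒ IN Λ
candidate 2: (m,n)=(-4,-6) → π∥ = -4-6·λ ≈ -18.4853, π⊥ = -4-6·λ' ≈ -1.5147 ∉ [-1.2, 0.4) ⇒ out
candidate 3: (m,n)=(-3,4) → π∥ = -3+4·λ ≈ 6.6569, π⊥ = -3+4·λ' ≈ -4.6569 ∉ [-1.2, 0.4) ⇒ out
candidate 4: (m,n)=(-4,6) → π∥ = -4+6·λ ≈ 10.4853, π⊥ = -4+6·λ' ≈ -6.4853 ∉ [-1.2, 0.4) ⇒ out
candidate 5: (m,n)=(-3,-3) → π∥ = -3-3·λ ≈ -10.2426, π⊥ = -3-3·λ' ≈ -1.7574 ∉ [-1.2, 0.4) ⇒ out
candidate 6: (m,n)=(-1,-1) → π∥ = -1-1·λ ≈ -3.4142, π⊥ = -1-1·λ' ≈ -0.5858 ∈ [-1.2, 0.4) ⇒ IN Λ
candidate 7: (m,n)=(3,6) → π∥ = 3+6·λ ≈ 17.4853, π⊥ = 3+6·λ' ≈ 0.5147 ∉ [-1.2, 0.4) ⇒ out
candidate 8: (m,n)=(1,3) → π∥ = 1+3·λ ≈ 8.2426, π⊥ = 1+3·λ' ≈ -0.2426 ∈ [-1.2, 0.4) ⇒ IN Λ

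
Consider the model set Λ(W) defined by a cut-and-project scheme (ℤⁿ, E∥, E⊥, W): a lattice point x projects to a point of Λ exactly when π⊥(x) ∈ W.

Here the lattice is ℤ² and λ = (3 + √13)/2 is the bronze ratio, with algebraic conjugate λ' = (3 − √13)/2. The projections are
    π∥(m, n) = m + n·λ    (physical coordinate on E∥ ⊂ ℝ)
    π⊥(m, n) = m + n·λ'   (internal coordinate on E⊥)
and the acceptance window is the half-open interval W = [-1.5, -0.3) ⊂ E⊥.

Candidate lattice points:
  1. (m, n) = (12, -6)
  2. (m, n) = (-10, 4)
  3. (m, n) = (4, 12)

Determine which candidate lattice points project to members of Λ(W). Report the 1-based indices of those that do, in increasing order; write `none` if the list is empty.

none

Numerically λ ≈ 3.302776 and λ' = −1/λ ≈ -0.302776.
candidate 1: (m,n)=(12,-6) → π∥ = 12-6·λ ≈ -7.816654, π⊥ = 12-6·λ' ≈ 13.816654 ∉ [-1.5, -0.3) ⇒ out
candidate 2: (m,n)=(-10,4) → π∥ = -10+4·λ ≈ 3.211103, π⊥ = -10+4·λ' ≈ -11.211103 ∉ [-1.5, -0.3) ⇒ out
candidate 3: (m,n)=(4,12) → π∥ = 4+12·λ ≈ 43.633308, π⊥ = 4+12·λ' ≈ 0.366692 ∉ [-1.5, -0.3) ⇒ out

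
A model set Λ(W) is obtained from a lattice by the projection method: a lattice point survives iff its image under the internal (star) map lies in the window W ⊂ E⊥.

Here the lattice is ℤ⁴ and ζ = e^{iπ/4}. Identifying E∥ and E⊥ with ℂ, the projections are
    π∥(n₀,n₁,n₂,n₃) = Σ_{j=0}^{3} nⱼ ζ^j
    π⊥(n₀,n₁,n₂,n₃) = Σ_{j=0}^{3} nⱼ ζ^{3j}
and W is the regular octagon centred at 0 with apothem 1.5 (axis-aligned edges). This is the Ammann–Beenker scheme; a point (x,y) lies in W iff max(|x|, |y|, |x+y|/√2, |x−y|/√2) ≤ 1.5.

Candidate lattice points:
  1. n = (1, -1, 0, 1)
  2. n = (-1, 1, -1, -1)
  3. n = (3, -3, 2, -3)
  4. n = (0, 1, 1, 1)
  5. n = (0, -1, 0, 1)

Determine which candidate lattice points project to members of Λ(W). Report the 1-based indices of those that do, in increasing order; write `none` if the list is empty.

4, 5

Internal map: ζ^{3j} for j=0..3 gives (1,0), (−√2/2,√2/2), (0,−1), (√2/2,√2/2).
#1 (1, -1, 0, 1): internal (2.414214, 0.000000); octagon support 2.414214 vs apothem 1.5 → ∉ W
#2 (-1, 1, -1, -1): internal (-2.414214, 1.000000); octagon support 2.414214 vs apothem 1.5 → ∉ W
#3 (3, -3, 2, -3): internal (3.000000, -6.242641); octagon support 6.535534 vs apothem 1.5 → ∉ W
#4 (0, 1, 1, 1): internal (0.000000, 0.414214); octagon support 0.414214 vs apothem 1.5 → ∈ W
#5 (0, -1, 0, 1): internal (1.414214, 0.000000); octagon support 1.414214 vs apothem 1.5 → ∈ W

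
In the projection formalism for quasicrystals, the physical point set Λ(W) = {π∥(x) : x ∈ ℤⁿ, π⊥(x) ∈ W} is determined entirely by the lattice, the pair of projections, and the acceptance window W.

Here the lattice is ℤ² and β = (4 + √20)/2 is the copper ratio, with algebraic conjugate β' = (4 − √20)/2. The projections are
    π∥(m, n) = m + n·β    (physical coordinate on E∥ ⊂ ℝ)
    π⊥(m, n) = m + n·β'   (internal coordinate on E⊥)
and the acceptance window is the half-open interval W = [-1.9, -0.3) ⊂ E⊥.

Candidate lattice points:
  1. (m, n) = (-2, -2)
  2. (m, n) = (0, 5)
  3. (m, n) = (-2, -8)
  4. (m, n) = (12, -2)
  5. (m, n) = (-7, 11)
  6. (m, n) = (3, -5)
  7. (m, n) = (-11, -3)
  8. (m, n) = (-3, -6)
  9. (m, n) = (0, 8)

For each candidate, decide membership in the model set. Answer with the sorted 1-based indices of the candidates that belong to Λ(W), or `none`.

1, 2, 8, 9

Numerically β ≈ 4.2361 and β' = −1/β ≈ -0.2361.
candidate 1: (m,n)=(-2,-2) → π∥ = -2-2·β ≈ -10.4721, π⊥ = -2-2·β' ≈ -1.5279 ∈ [-1.9, -0.3) ⇒ IN Λ
candidate 2: (m,n)=(0,5) → π∥ = 0+5·β ≈ 21.1803, π⊥ = 0+5·β' ≈ -1.1803 ∈ [-1.9, -0.3) ⇒ IN Λ
candidate 3: (m,n)=(-2,-8) → π∥ = -2-8·β ≈ -35.8885, π⊥ = -2-8·β' ≈ -0.1115 ∉ [-1.9, -0.3) ⇒ out
candidate 4: (m,n)=(12,-2) → π∥ = 12-2·β ≈ 3.5279, π⊥ = 12-2·β' ≈ 12.4721 ∉ [-1.9, -0.3) ⇒ out
candidate 5: (m,n)=(-7,11) → π∥ = -7+11·β ≈ 39.5967, π⊥ = -7+11·β' ≈ -9.5967 ∉ [-1.9, -0.3) ⇒ out
candidate 6: (m,n)=(3,-5) → π∥ = 3-5·β ≈ -18.1803, π⊥ = 3-5·β' ≈ 4.1803 ∉ [-1.9, -0.3) ⇒ out
candidate 7: (m,n)=(-11,-3) → π∥ = -11-3·β ≈ -23.7082, π⊥ = -11-3·β' ≈ -10.2918 ∉ [-1.9, -0.3) ⇒ out
candidate 8: (m,n)=(-3,-6) → π∥ = -3-6·β ≈ -28.4164, π⊥ = -3-6·β' ≈ -1.5836 ∈ [-1.9, -0.3) ⇒ IN Λ
candidate 9: (m,n)=(0,8) → π∥ = 0+8·β ≈ 33.8885, π⊥ = 0+8·β' ≈ -1.8885 ∈ [-1.9, -0.3) ⇒ IN Λ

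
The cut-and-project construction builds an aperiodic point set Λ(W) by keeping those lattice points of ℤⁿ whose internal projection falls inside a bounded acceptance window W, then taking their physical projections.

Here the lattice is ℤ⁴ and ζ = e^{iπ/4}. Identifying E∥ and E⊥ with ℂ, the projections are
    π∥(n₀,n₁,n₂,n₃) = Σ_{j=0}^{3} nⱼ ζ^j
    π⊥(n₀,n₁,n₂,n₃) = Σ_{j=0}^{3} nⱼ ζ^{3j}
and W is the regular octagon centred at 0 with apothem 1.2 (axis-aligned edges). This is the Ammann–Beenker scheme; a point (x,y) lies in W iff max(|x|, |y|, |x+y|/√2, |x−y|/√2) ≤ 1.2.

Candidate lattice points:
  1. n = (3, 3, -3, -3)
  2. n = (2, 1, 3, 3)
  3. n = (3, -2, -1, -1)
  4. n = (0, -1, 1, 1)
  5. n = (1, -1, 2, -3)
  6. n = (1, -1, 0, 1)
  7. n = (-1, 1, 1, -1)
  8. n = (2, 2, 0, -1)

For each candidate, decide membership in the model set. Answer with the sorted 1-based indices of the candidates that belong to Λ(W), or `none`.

Internal map: ζ^{3j} for j=0..3 gives (1,0), (−√2/2,√2/2), (0,−1), (√2/2,√2/2).
#1 (3, 3, -3, -3): internal (-1.242641, 3.000000); octagon support 3.000000 vs apothem 1.2 → ∉ W
#2 (2, 1, 3, 3): internal (3.414214, -0.171573); octagon support 3.414214 vs apothem 1.2 → ∉ W
#3 (3, -2, -1, -1): internal (3.707107, -1.121320); octagon support 3.707107 vs apothem 1.2 → ∉ W
#4 (0, -1, 1, 1): internal (1.414214, -1.000000); octagon support 1.707107 vs apothem 1.2 → ∉ W
#5 (1, -1, 2, -3): internal (-0.414214, -4.828427); octagon support 4.828427 vs apothem 1.2 → ∉ W
#6 (1, -1, 0, 1): internal (2.414214, 0.000000); octagon support 2.414214 vs apothem 1.2 → ∉ W
#7 (-1, 1, 1, -1): internal (-2.414214, -1.000000); octagon support 2.414214 vs apothem 1.2 → ∉ W
#8 (2, 2, 0, -1): internal (-0.121320, 0.707107); octagon support 0.707107 vs apothem 1.2 → ∈ W

8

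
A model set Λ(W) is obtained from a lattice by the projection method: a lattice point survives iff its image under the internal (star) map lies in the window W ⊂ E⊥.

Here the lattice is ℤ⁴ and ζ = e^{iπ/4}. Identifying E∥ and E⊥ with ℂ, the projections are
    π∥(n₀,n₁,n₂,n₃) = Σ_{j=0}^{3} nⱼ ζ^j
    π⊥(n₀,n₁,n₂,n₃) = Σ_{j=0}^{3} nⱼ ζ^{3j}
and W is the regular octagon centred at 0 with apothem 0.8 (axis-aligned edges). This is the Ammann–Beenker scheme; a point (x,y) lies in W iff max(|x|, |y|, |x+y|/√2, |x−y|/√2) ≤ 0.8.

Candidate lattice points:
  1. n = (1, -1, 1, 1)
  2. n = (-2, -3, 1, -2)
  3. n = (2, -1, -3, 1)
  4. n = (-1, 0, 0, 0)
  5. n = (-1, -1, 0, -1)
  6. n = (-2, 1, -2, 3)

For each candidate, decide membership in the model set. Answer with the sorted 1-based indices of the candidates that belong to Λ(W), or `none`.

With ζ = e^{iπ/4} the internal vectors are ζ^0,ζ^3,ζ^6,ζ^9.
#1 (1, -1, 1, 1): internal (2.41421, -1.00000); octagon support 2.41421 vs apothem 0.8 → ∉ W
#2 (-2, -3, 1, -2): internal (-1.29289, -4.53553); octagon support 4.53553 vs apothem 0.8 → ∉ W
#3 (2, -1, -3, 1): internal (3.41421, 3.00000); octagon support 4.53553 vs apothem 0.8 → ∉ W
#4 (-1, 0, 0, 0): internal (-1.00000, 0.00000); octagon support 1.00000 vs apothem 0.8 → ∉ W
#5 (-1, -1, 0, -1): internal (-1.00000, -1.41421); octagon support 1.70711 vs apothem 0.8 → ∉ W
#6 (-2, 1, -2, 3): internal (-0.58579, 4.82843); octagon support 4.82843 vs apothem 0.8 → ∉ W

none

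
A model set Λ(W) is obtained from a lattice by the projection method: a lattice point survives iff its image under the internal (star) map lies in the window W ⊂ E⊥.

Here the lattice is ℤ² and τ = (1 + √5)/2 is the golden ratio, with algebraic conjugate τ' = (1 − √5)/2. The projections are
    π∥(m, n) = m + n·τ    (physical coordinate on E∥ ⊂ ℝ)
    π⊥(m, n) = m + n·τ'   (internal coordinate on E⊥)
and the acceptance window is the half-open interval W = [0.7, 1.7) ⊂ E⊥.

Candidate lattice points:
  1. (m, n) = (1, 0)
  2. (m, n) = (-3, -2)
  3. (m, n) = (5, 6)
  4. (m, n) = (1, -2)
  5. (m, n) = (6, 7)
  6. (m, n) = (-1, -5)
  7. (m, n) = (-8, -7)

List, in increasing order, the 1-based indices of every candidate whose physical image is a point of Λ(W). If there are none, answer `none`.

1, 3, 5

Numerically τ ≈ 1.6180 and τ' = −1/τ ≈ -0.6180.
#1 (1,0): internal coord 1 + (0)·τ' = +1.0000; +1.0000 ∈ [0.7, 1.7) → IN Λ
#2 (-3,-2): internal coord -3 + (-2)·τ' = -1.7639; -1.7639 ∉ [0.7, 1.7) → out
#3 (5,6): internal coord 5 + (6)·τ' = +1.2918; +1.2918 ∈ [0.7, 1.7) → IN Λ
#4 (1,-2): internal coord 1 + (-2)·τ' = +2.2361; +2.2361 ∉ [0.7, 1.7) → out
#5 (6,7): internal coord 6 + (7)·τ' = +1.6738; +1.6738 ∈ [0.7, 1.7) → IN Λ
#6 (-1,-5): internal coord -1 + (-5)·τ' = +2.0902; +2.0902 ∉ [0.7, 1.7) → out
#7 (-8,-7): internal coord -8 + (-7)·τ' = -3.6738; -3.6738 ∉ [0.7, 1.7) → out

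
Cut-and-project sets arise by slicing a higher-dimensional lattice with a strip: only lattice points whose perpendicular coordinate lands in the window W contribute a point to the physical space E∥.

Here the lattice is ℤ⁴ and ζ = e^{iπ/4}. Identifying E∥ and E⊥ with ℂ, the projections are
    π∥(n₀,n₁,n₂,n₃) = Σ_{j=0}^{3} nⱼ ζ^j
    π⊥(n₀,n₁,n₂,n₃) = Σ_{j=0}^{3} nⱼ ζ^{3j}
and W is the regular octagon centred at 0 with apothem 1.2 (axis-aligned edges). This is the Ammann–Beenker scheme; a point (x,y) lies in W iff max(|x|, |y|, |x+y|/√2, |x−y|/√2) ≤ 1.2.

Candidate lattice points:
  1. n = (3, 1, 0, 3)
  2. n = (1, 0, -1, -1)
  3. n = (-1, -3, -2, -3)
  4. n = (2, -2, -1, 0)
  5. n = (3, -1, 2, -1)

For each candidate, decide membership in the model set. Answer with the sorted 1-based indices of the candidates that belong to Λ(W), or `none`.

With ζ = e^{iπ/4} the internal vectors are ζ^0,ζ^3,ζ^6,ζ^9.
#1 (3, 1, 0, 3): internal (4.414214, 2.828427); octagon support 5.121320 vs apothem 1.2 → ∉ W
#2 (1, 0, -1, -1): internal (0.292893, 0.292893); octagon support 0.414214 vs apothem 1.2 → ∈ W
#3 (-1, -3, -2, -3): internal (-1.000000, -2.242641); octagon support 2.292893 vs apothem 1.2 → ∉ W
#4 (2, -2, -1, 0): internal (3.414214, -0.414214); octagon support 3.414214 vs apothem 1.2 → ∉ W
#5 (3, -1, 2, -1): internal (3.000000, -3.414214); octagon support 4.535534 vs apothem 1.2 → ∉ W

2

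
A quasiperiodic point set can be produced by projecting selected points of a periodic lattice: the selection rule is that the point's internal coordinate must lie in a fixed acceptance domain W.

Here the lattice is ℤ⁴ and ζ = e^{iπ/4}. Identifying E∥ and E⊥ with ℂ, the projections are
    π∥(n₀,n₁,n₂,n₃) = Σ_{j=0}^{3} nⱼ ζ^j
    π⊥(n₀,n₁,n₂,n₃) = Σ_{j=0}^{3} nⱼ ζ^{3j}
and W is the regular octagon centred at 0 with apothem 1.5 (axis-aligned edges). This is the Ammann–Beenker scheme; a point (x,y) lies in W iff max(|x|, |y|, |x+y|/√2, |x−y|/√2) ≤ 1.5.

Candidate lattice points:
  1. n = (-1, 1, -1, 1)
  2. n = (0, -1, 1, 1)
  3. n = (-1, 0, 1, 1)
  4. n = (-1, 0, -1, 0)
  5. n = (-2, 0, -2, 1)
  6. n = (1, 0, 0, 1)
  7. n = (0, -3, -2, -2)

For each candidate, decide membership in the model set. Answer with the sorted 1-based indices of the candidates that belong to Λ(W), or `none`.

3, 4

π⊥(n) = n₀ + n₁ζ³ + n₂ζ⁶ + n₃ζ⁹ where ζ = e^{iπ/4}.
#1 (-1, 1, -1, 1): internal (-1.0000, 2.4142); octagon support 2.4142 vs apothem 1.5 → ∉ W
#2 (0, -1, 1, 1): internal (1.4142, -1.0000); octagon support 1.7071 vs apothem 1.5 → ∉ W
#3 (-1, 0, 1, 1): internal (-0.2929, -0.2929); octagon support 0.4142 vs apothem 1.5 → ∈ W
#4 (-1, 0, -1, 0): internal (-1.0000, 1.0000); octagon support 1.4142 vs apothem 1.5 → ∈ W
#5 (-2, 0, -2, 1): internal (-1.2929, 2.7071); octagon support 2.8284 vs apothem 1.5 → ∉ W
#6 (1, 0, 0, 1): internal (1.7071, 0.7071); octagon support 1.7071 vs apothem 1.5 → ∉ W
#7 (0, -3, -2, -2): internal (0.7071, -1.5355); octagon support 1.5858 vs apothem 1.5 → ∉ W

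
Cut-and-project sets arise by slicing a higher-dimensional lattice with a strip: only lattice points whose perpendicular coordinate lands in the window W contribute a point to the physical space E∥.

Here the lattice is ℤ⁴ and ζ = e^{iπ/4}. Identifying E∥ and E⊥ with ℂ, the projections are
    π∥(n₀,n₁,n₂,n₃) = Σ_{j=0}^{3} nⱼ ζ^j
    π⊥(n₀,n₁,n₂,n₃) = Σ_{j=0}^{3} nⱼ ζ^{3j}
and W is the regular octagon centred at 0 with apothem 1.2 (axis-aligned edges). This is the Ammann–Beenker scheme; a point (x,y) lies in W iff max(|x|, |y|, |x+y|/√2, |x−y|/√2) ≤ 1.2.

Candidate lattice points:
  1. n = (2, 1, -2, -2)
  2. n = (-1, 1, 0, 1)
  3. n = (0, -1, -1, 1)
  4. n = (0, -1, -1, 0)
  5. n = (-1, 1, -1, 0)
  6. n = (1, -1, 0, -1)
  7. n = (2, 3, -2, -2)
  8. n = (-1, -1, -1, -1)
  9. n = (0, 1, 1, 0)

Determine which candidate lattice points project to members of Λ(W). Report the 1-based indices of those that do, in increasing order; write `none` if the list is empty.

With ζ = e^{iπ/4} the internal vectors are ζ^0,ζ^3,ζ^6,ζ^9.
candidate 1: n = (2, 1, -2, -2) → π⊥ ≈ (-0.1213, +1.2929); max(|x|,|y|,|x±y|/√2) = 1.2929 > 1.2 ⇒ ∉ W
candidate 2: n = (-1, 1, 0, 1) → π⊥ ≈ (-1.0000, +1.4142); max(|x|,|y|,|x±y|/√2) = 1.7071 > 1.2 ⇒ ∉ W
candidate 3: n = (0, -1, -1, 1) → π⊥ ≈ (+1.4142, +1.0000); max(|x|,|y|,|x±y|/√2) = 1.7071 > 1.2 ⇒ ∉ W
candidate 4: n = (0, -1, -1, 0) → π⊥ ≈ (+0.7071, +0.2929); max(|x|,|y|,|x±y|/√2) = 0.7071 ≤ 1.2 ⇒ ∈ W
candidate 5: n = (-1, 1, -1, 0) → π⊥ ≈ (-1.7071, +1.7071); max(|x|,|y|,|x±y|/√2) = 2.4142 > 1.2 ⇒ ∉ W
candidate 6: n = (1, -1, 0, -1) → π⊥ ≈ (+1.0000, -1.4142); max(|x|,|y|,|x±y|/√2) = 1.7071 > 1.2 ⇒ ∉ W
candidate 7: n = (2, 3, -2, -2) → π⊥ ≈ (-1.5355, +2.7071); max(|x|,|y|,|x±y|/√2) = 3.0000 > 1.2 ⇒ ∉ W
candidate 8: n = (-1, -1, -1, -1) → π⊥ ≈ (-1.0000, -0.4142); max(|x|,|y|,|x±y|/√2) = 1.0000 ≤ 1.2 ⇒ ∈ W
candidate 9: n = (0, 1, 1, 0) → π⊥ ≈ (-0.7071, -0.2929); max(|x|,|y|,|x±y|/√2) = 0.7071 ≤ 1.2 ⇒ ∈ W

4, 8, 9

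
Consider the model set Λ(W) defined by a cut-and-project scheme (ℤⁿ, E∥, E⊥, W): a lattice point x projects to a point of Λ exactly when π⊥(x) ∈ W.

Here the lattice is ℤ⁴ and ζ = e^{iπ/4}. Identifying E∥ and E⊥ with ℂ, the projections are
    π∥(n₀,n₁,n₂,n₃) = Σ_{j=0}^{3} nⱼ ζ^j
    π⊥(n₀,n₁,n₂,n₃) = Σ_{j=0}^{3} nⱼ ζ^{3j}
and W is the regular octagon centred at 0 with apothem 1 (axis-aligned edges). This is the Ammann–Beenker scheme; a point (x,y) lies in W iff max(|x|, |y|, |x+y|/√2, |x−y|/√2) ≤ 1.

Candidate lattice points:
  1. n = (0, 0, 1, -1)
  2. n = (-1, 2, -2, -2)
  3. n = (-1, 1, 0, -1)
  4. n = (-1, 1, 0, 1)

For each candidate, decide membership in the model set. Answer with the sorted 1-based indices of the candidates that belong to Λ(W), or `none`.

Internal map: ζ^{3j} for j=0..3 gives (1,0), (−√2/2,√2/2), (0,−1), (√2/2,√2/2).
candidate 1: n = (0, 0, 1, -1) → π⊥ ≈ (-0.7071, -1.7071); max(|x|,|y|,|x±y|/√2) = 1.7071 > 1 ⇒ ∉ W
candidate 2: n = (-1, 2, -2, -2) → π⊥ ≈ (-3.8284, +2.0000); max(|x|,|y|,|x±y|/√2) = 4.1213 > 1 ⇒ ∉ W
candidate 3: n = (-1, 1, 0, -1) → π⊥ ≈ (-2.4142, +0.0000); max(|x|,|y|,|x±y|/√2) = 2.4142 > 1 ⇒ ∉ W
candidate 4: n = (-1, 1, 0, 1) → π⊥ ≈ (-1.0000, +1.4142); max(|x|,|y|,|x±y|/√2) = 1.7071 > 1 ⇒ ∉ W

none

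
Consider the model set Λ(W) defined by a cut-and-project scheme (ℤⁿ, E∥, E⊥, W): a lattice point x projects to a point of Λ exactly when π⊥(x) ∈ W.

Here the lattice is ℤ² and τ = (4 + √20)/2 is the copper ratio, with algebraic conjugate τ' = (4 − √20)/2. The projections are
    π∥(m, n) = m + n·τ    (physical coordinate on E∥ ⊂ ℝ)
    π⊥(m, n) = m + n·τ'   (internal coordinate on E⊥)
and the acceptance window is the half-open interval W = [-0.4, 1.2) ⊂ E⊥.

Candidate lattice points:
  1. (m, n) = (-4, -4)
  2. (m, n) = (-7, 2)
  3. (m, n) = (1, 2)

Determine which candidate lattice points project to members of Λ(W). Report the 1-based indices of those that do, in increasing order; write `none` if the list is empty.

Compute τ' = (4−√20)/2 = -0.236068, so π⊥(m,n) = m -0.236068·n.
candidate 1: (m,n)=(-4,-4) → π∥ = -4-4·τ ≈ -20.944272, π⊥ = -4-4·τ' ≈ -3.055728 ∉ [-0.4, 1.2) ⇒ out
candidate 2: (m,n)=(-7,2) → π∥ = -7+2·τ ≈ 1.472136, π⊥ = -7+2·τ' ≈ -7.472136 ∉ [-0.4, 1.2) ⇒ out
candidate 3: (m,n)=(1,2) → π∥ = 1+2·τ ≈ 9.472136, π⊥ = 1+2·τ' ≈ 0.527864 ∈ [-0.4, 1.2) ⇒ IN Λ

3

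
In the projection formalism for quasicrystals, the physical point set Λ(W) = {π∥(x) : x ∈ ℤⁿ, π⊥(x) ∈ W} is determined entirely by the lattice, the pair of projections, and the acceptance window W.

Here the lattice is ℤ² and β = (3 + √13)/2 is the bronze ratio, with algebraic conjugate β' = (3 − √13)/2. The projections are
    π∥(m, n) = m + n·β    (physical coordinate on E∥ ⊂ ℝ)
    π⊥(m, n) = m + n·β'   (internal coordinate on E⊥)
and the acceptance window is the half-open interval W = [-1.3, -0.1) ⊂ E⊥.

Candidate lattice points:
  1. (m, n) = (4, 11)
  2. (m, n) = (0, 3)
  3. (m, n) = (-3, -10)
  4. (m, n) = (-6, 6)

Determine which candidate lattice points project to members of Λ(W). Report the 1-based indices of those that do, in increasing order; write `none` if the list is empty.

2

β' = (3−√13)/2 ≈ -0.302776.
candidate 1: (m,n)=(4,11) → π∥ = 4+11·β ≈ 40.330532, π⊥ = 4+11·β' ≈ 0.669468 ∉ [-1.3, -0.1) ⇒ out
candidate 2: (m,n)=(0,3) → π∥ = 0+3·β ≈ 9.908327, π⊥ = 0+3·β' ≈ -0.908327 ∈ [-1.3, -0.1) ⇒ IN Λ
candidate 3: (m,n)=(-3,-10) → π∥ = -3-10·β ≈ -36.027756, π⊥ = -3-10·β' ≈ 0.027756 ∉ [-1.3, -0.1) ⇒ out
candidate 4: (m,n)=(-6,6) → π∥ = -6+6·β ≈ 13.816654, π⊥ = -6+6·β' ≈ -7.816654 ∉ [-1.3, -0.1) ⇒ out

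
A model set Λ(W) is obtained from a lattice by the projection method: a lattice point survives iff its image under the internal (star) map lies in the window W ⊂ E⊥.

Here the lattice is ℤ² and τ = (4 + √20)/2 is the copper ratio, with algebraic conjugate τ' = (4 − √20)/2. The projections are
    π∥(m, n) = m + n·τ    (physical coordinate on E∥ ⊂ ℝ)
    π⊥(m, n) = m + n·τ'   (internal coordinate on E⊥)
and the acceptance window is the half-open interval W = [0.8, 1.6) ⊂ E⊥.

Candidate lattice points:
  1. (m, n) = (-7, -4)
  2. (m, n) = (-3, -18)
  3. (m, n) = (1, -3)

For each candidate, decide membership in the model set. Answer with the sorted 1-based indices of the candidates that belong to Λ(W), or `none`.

2

Numerically τ ≈ 4.2361 and τ' = −1/τ ≈ -0.2361.
#1 (-7,-4): internal coord -7 + (-4)·τ' = -6.0557; -6.0557 ∉ [0.8, 1.6) → out
#2 (-3,-18): internal coord -3 + (-18)·τ' = +1.2492; +1.2492 ∈ [0.8, 1.6) → IN Λ
#3 (1,-3): internal coord 1 + (-3)·τ' = +1.7082; +1.7082 ∉ [0.8, 1.6) → out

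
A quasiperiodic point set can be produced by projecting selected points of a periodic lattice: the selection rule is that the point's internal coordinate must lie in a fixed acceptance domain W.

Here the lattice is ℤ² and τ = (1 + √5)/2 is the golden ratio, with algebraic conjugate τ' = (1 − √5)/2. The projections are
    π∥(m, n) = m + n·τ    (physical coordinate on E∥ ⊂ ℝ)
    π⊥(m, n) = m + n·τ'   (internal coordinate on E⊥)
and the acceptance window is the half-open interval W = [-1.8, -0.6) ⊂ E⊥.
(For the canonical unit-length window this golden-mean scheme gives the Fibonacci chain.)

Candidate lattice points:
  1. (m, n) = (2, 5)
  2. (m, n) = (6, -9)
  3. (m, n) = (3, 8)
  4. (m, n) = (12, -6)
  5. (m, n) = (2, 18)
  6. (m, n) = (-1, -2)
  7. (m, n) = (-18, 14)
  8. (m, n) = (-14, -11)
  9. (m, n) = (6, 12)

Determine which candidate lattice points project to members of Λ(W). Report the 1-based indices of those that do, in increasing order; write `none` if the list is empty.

Compute τ' = (1−√5)/2 = -0.6180, so π⊥(m,n) = m -0.6180·n.
[1] lift (2,5): star map gives -1.0902; window check -1.8 ≤ -1.0902 < -0.6 is true → IN Λ
[2] lift (6,-9): star map gives 11.5623; window check -1.8 ≤ 11.5623 < -0.6 is false → out
[3] lift (3,8): star map gives -1.9443; window check -1.8 ≤ -1.9443 < -0.6 is false → out
[4] lift (12,-6): star map gives 15.7082; window check -1.8 ≤ 15.7082 < -0.6 is false → out
[5] lift (2,18): star map gives -9.1246; window check -1.8 ≤ -9.1246 < -0.6 is false → out
[6] lift (-1,-2): star map gives 0.2361; window check -1.8 ≤ 0.2361 < -0.6 is false → out
[7] lift (-18,14): star map gives -26.6525; window check -1.8 ≤ -26.6525 < -0.6 is false → out
[8] lift (-14,-11): star map gives -7.2016; window check -1.8 ≤ -7.2016 < -0.6 is false → out
[9] lift (6,12): star map gives -1.4164; window check -1.8 ≤ -1.4164 < -0.6 is true → IN Λ

1, 9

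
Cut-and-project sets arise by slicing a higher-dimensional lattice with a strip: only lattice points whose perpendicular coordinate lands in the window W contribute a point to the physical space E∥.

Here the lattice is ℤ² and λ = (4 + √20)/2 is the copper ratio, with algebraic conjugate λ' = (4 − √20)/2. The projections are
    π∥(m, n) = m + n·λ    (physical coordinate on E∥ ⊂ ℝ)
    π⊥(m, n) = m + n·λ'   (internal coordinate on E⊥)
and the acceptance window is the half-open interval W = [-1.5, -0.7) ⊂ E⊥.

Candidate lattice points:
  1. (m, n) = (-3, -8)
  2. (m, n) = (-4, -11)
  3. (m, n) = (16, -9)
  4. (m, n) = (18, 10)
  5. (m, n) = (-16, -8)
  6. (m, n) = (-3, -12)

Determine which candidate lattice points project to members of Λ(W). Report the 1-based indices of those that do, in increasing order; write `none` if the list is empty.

Numerically λ ≈ 4.23607 and λ' = −1/λ ≈ -0.23607.
candidate 1: (m,n)=(-3,-8) → π∥ = -3-8·λ ≈ -36.88854, π⊥ = -3-8·λ' ≈ -1.11146 ∈ [-1.5, -0.7) ⇒ IN Λ
candidate 2: (m,n)=(-4,-11) → π∥ = -4-11·λ ≈ -50.59675, π⊥ = -4-11·λ' ≈ -1.40325 ∈ [-1.5, -0.7) ⇒ IN Λ
candidate 3: (m,n)=(16,-9) → π∥ = 16-9·λ ≈ -22.12461, π⊥ = 16-9·λ' ≈ 18.12461 ∉ [-1.5, -0.7) ⇒ out
candidate 4: (m,n)=(18,10) → π∥ = 18+10·λ ≈ 60.36068, π⊥ = 18+10·λ' ≈ 15.63932 ∉ [-1.5, -0.7) ⇒ out
candidate 5: (m,n)=(-16,-8) → π∥ = -16-8·λ ≈ -49.88854, π⊥ = -16-8·λ' ≈ -14.11146 ∉ [-1.5, -0.7) ⇒ out
candidate 6: (m,n)=(-3,-12) → π∥ = -3-12·λ ≈ -53.83282, π⊥ = -3-12·λ' ≈ -0.16718 ∉ [-1.5, -0.7) ⇒ out

1, 2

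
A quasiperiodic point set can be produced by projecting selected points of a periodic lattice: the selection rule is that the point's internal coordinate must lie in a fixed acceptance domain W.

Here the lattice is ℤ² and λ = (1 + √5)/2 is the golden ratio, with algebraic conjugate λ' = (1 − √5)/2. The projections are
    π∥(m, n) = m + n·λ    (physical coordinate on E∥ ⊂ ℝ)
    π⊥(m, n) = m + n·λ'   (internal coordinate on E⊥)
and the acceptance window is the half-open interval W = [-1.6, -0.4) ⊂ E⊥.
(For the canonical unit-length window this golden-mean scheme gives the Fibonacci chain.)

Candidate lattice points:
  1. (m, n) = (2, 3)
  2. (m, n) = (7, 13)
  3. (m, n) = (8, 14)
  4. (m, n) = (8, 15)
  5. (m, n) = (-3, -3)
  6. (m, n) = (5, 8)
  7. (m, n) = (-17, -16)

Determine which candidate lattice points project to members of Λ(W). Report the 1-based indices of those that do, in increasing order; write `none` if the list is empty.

λ' = (1−√5)/2 ≈ -0.6180.
candidate 1: (m,n)=(2,3) → π∥ = 2+3·λ ≈ 6.8541, π⊥ = 2+3·λ' ≈ 0.1459 ∉ [-1.6, -0.4) ⇒ out
candidate 2: (m,n)=(7,13) → π∥ = 7+13·λ ≈ 28.0344, π⊥ = 7+13·λ' ≈ -1.0344 ∈ [-1.6, -0.4) ⇒ IN Λ
candidate 3: (m,n)=(8,14) → π∥ = 8+14·λ ≈ 30.6525, π⊥ = 8+14·λ' ≈ -0.6525 ∈ [-1.6, -0.4) ⇒ IN Λ
candidate 4: (m,n)=(8,15) → π∥ = 8+15·λ ≈ 32.2705, π⊥ = 8+15·λ' ≈ -1.2705 ∈ [-1.6, -0.4) ⇒ IN Λ
candidate 5: (m,n)=(-3,-3) → π∥ = -3-3·λ ≈ -7.8541, π⊥ = -3-3·λ' ≈ -1.1459 ∈ [-1.6, -0.4) ⇒ IN Λ
candidate 6: (m,n)=(5,8) → π∥ = 5+8·λ ≈ 17.9443, π⊥ = 5+8·λ' ≈ 0.0557 ∉ [-1.6, -0.4) ⇒ out
candidate 7: (m,n)=(-17,-16) → π∥ = -17-16·λ ≈ -42.8885, π⊥ = -17-16·λ' ≈ -7.1115 ∉ [-1.6, -0.4) ⇒ out

2, 3, 4, 5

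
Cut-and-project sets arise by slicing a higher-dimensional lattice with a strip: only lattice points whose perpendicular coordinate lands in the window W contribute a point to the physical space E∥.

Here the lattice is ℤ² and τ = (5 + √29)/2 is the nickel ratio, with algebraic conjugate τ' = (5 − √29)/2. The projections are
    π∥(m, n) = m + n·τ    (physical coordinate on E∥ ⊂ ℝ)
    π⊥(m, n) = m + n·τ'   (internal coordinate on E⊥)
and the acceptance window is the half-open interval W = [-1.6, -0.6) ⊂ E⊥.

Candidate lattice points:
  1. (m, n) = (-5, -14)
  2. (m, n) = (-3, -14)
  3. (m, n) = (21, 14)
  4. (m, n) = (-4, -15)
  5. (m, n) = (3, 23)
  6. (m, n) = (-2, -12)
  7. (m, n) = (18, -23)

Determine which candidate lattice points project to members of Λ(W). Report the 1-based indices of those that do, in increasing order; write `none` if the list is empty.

Numerically τ ≈ 5.19258 and τ' = −1/τ ≈ -0.19258.
#1 (-5,-14): internal coord -5 + (-14)·τ' = -2.30385; -2.30385 ∉ [-1.6, -0.6) → out
#2 (-3,-14): internal coord -3 + (-14)·τ' = -0.30385; -0.30385 ∉ [-1.6, -0.6) → out
#3 (21,14): internal coord 21 + (14)·τ' = +18.30385; +18.30385 ∉ [-1.6, -0.6) → out
#4 (-4,-15): internal coord -4 + (-15)·τ' = -1.11126; -1.11126 ∈ [-1.6, -0.6) → IN Λ
#5 (3,23): internal coord 3 + (23)·τ' = -1.42940; -1.42940 ∈ [-1.6, -0.6) → IN Λ
#6 (-2,-12): internal coord -2 + (-12)·τ' = +0.31099; +0.31099 ∉ [-1.6, -0.6) → out
#7 (18,-23): internal coord 18 + (-23)·τ' = +22.42940; +22.42940 ∉ [-1.6, -0.6) → out

4, 5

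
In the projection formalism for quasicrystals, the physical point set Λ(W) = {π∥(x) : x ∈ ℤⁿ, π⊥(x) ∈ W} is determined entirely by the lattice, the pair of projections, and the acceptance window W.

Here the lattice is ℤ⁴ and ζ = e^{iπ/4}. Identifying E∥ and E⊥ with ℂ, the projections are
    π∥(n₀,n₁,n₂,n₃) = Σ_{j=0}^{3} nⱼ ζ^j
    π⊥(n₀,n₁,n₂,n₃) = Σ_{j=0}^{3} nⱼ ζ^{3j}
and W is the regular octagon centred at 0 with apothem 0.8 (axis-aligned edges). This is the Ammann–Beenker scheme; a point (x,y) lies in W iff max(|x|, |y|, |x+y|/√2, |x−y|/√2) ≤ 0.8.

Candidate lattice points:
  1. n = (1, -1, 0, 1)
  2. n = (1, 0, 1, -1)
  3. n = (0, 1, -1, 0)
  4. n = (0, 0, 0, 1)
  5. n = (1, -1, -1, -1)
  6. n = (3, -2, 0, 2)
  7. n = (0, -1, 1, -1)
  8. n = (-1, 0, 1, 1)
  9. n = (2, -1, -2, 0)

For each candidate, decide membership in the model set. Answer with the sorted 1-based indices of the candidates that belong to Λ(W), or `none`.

π⊥(n) = n₀ + n₁ζ³ + n₂ζ⁶ + n₃ζ⁹ where ζ = e^{iπ/4}.
candidate 1: n = (1, -1, 0, 1) → π⊥ ≈ (+2.41421, +0.00000); max(|x|,|y|,|x±y|/√2) = 2.41421 > 0.8 ⇒ ∉ W
candidate 2: n = (1, 0, 1, -1) → π⊥ ≈ (+0.29289, -1.70711); max(|x|,|y|,|x±y|/√2) = 1.70711 > 0.8 ⇒ ∉ W
candidate 3: n = (0, 1, -1, 0) → π⊥ ≈ (-0.70711, +1.70711); max(|x|,|y|,|x±y|/√2) = 1.70711 > 0.8 ⇒ ∉ W
candidate 4: n = (0, 0, 0, 1) → π⊥ ≈ (+0.70711, +0.70711); max(|x|,|y|,|x±y|/√2) = 1.00000 > 0.8 ⇒ ∉ W
candidate 5: n = (1, -1, -1, -1) → π⊥ ≈ (+1.00000, -0.41421); max(|x|,|y|,|x±y|/√2) = 1.00000 > 0.8 ⇒ ∉ W
candidate 6: n = (3, -2, 0, 2) → π⊥ ≈ (+5.82843, +0.00000); max(|x|,|y|,|x±y|/√2) = 5.82843 > 0.8 ⇒ ∉ W
candidate 7: n = (0, -1, 1, -1) → π⊥ ≈ (+0.00000, -2.41421); max(|x|,|y|,|x±y|/√2) = 2.41421 > 0.8 ⇒ ∉ W
candidate 8: n = (-1, 0, 1, 1) → π⊥ ≈ (-0.29289, -0.29289); max(|x|,|y|,|x±y|/√2) = 0.41421 ≤ 0.8 ⇒ ∈ W
candidate 9: n = (2, -1, -2, 0) → π⊥ ≈ (+2.70711, +1.29289); max(|x|,|y|,|x±y|/√2) = 2.82843 > 0.8 ⇒ ∉ W

8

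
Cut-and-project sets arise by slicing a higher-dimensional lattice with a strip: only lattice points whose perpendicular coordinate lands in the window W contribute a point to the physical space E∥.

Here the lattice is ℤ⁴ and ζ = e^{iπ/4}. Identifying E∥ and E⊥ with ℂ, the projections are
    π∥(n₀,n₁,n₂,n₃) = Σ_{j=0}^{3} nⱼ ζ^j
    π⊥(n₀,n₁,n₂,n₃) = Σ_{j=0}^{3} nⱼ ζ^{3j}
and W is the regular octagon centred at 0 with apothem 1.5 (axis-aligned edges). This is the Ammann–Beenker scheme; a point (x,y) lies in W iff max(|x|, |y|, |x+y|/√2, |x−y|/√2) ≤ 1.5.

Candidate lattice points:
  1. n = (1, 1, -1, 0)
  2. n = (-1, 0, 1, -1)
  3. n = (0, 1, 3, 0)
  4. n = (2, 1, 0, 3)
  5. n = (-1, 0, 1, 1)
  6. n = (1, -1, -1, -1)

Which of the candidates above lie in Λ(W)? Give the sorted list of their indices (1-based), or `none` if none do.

5, 6

Internal map: ζ^{3j} for j=0..3 gives (1,0), (−√2/2,√2/2), (0,−1), (√2/2,√2/2).
candidate 1: n = (1, 1, -1, 0) → π⊥ ≈ (+0.29289, +1.70711); max(|x|,|y|,|x±y|/√2) = 1.70711 > 1.5 ⇒ ∉ W
candidate 2: n = (-1, 0, 1, -1) → π⊥ ≈ (-1.70711, -1.70711); max(|x|,|y|,|x±y|/√2) = 2.41421 > 1.5 ⇒ ∉ W
candidate 3: n = (0, 1, 3, 0) → π⊥ ≈ (-0.70711, -2.29289); max(|x|,|y|,|x±y|/√2) = 2.29289 > 1.5 ⇒ ∉ W
candidate 4: n = (2, 1, 0, 3) → π⊥ ≈ (+3.41421, +2.82843); max(|x|,|y|,|x±y|/√2) = 4.41421 > 1.5 ⇒ ∉ W
candidate 5: n = (-1, 0, 1, 1) → π⊥ ≈ (-0.29289, -0.29289); max(|x|,|y|,|x±y|/√2) = 0.41421 ≤ 1.5 ⇒ ∈ W
candidate 6: n = (1, -1, -1, -1) → π⊥ ≈ (+1.00000, -0.41421); max(|x|,|y|,|x±y|/√2) = 1.00000 ≤ 1.5 ⇒ ∈ W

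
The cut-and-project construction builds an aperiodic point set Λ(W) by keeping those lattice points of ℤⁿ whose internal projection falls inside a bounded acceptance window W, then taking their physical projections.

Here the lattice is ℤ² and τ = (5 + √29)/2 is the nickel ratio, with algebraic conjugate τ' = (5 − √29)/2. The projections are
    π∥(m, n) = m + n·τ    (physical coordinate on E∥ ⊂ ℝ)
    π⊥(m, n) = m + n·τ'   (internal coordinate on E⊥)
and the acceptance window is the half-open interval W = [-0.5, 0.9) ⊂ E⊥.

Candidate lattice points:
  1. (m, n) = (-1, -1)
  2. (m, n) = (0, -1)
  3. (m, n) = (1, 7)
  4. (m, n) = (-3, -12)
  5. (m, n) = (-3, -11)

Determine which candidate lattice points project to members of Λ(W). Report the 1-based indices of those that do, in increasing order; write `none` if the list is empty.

Compute τ' = (5−√29)/2 = -0.19258, so π⊥(m,n) = m -0.19258·n.
#1 (-1,-1): internal coord -1 + (-1)·τ' = -0.80742; -0.80742 ∉ [-0.5, 0.9) → out
#2 (0,-1): internal coord 0 + (-1)·τ' = +0.19258; +0.19258 ∈ [-0.5, 0.9) → IN Λ
#3 (1,7): internal coord 1 + (7)·τ' = -0.34808; -0.34808 ∈ [-0.5, 0.9) → IN Λ
#4 (-3,-12): internal coord -3 + (-12)·τ' = -0.68901; -0.68901 ∉ [-0.5, 0.9) → out
#5 (-3,-11): internal coord -3 + (-11)·τ' = -0.88159; -0.88159 ∉ [-0.5, 0.9) → out

2, 3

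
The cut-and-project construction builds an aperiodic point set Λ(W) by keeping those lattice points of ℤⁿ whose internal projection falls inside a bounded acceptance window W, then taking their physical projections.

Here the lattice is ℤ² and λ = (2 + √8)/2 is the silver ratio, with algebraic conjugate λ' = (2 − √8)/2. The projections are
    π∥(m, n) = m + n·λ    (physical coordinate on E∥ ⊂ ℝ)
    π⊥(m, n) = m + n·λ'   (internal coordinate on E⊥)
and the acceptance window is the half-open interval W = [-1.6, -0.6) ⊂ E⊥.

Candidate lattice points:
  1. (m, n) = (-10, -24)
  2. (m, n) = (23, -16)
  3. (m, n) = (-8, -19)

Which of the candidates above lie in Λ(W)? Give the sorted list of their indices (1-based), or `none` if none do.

none

Numerically λ ≈ 2.41421 and λ' = −1/λ ≈ -0.41421.
[1] lift (-10,-24): star map gives -0.05887; window check -1.6 ≤ -0.05887 < -0.6 is false → out
[2] lift (23,-16): star map gives 29.62742; window check -1.6 ≤ 29.62742 < -0.6 is false → out
[3] lift (-8,-19): star map gives -0.12994; window check -1.6 ≤ -0.12994 < -0.6 is false → out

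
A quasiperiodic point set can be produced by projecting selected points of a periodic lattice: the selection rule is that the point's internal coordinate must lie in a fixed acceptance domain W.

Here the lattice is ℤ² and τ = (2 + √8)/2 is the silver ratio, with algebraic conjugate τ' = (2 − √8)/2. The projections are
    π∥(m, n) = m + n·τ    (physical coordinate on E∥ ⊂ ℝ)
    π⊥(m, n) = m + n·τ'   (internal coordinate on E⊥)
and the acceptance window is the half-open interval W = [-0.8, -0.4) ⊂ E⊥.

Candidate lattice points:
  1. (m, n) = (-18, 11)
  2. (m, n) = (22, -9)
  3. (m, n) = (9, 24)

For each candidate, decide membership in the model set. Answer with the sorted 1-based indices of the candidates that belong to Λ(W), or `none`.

Numerically τ ≈ 2.41421 and τ' = −1/τ ≈ -0.41421.
candidate 1: (m,n)=(-18,11) → π∥ = -18+11·τ ≈ 8.55635, π⊥ = -18+11·τ' ≈ -22.55635 ∉ [-0.8, -0.4) ⇒ out
candidate 2: (m,n)=(22,-9) → π∥ = 22-9·τ ≈ 0.27208, π⊥ = 22-9·τ' ≈ 25.72792 ∉ [-0.8, -0.4) ⇒ out
candidate 3: (m,n)=(9,24) → π∥ = 9+24·τ ≈ 66.94113, π⊥ = 9+24·τ' ≈ -0.94113 ∉ [-0.8, -0.4) ⇒ out

none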